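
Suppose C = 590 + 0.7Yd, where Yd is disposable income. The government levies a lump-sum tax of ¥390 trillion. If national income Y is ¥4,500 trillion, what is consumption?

Yd = Y − T = 4500 − 390 = 4110
C = 590 + 0.7(4110) = 590 + 2877 = 3467

C = 3467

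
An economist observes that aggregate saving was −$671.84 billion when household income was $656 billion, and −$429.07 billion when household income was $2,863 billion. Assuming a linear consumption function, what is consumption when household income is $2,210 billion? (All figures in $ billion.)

C = 2710.9

MPS = ΔS/ΔY = (-429.07 − (-671.84))/(2863 − 656) = 242.77/2207 = 0.11
MPC = 1 − MPS = 0.89
Autonomous saving = -671.84 − 0.11(656) = -744, so a = 744
C = 744 + 0.89(2210) = 744 + 1966.9 = 2710.9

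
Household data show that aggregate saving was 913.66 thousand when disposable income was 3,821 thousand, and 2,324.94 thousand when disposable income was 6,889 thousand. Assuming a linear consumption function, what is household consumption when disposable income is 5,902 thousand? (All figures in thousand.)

MPS = ΔS/ΔY = (2324.94 − 913.66)/(6889 − 3821) = 1411.28/3068 = 0.46
MPC = 1 − MPS = 0.54
Autonomous saving = 913.66 − 0.46(3821) = -844, so a = 844
C = 844 + 0.54(5902) = 844 + 3187.08 = 4031.08

C = 4031.08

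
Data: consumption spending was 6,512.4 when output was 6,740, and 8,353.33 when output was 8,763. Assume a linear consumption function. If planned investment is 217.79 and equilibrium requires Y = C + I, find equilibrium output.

Y = 6631

MPC = (8353.33 − 6512.4)/(8763 − 6740) = 1840.93/2023 = 0.91
a = 6512.4 − 0.91(6740) = 379
Equilibrium: Y = 379 + 0.91Y + 217.79
0.09Y = 596.79, so Y = 596.79/0.09 = 6631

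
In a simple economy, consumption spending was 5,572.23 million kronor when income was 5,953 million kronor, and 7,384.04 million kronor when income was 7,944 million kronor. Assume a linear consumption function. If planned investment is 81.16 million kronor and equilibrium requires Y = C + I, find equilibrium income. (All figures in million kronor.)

Y = 2624

MPC = (7384.04 − 5572.23)/(7944 − 5953) = 1811.81/1991 = 0.91
a = 5572.23 − 0.91(5953) = 155
Equilibrium: Y = 155 + 0.91Y + 81.16
0.09Y = 236.16, so Y = 236.16/0.09 = 2624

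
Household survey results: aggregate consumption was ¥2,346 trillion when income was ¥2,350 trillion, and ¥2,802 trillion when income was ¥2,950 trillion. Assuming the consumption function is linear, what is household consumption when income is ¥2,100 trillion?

MPC = (2802 − 2346)/(2950 − 2350) = 456/600 = 0.76
a = 2346 − 0.76(2350) = 2346 − 1786 = 560
C = 560 + 0.76(2100) = 560 + 1596 = 2156

C = 2156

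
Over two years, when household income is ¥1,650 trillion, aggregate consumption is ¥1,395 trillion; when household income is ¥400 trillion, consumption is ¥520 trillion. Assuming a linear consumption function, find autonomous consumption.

MPC = ΔC/ΔY = (1395 − 520)/(1650 − 400) = 875/1250 = 0.7
a = C − MPC·Y = 520 − 0.7(400) = 520 − 280 = 240

a = 240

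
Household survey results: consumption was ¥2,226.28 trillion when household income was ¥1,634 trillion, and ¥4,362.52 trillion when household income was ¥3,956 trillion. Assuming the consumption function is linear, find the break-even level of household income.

MPC = (4362.52 − 2226.28)/(3956 − 1634) = 2136.24/2322 = 0.92
a = 2226.28 − 0.92(1634) = 2226.28 − 1503.28 = 723
Break-even: Y = a/(1−MPC) = 723/0.08 = 9037.5

Y = 9037.5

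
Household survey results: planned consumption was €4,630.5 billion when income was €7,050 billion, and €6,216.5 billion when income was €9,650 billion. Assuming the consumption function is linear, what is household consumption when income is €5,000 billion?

MPC = (6216.5 − 4630.5)/(9650 − 7050) = 1586/2600 = 0.61
a = 4630.5 − 0.61(7050) = 4630.5 − 4300.5 = 330
C = 330 + 0.61(5000) = 330 + 3050 = 3380

C = 3380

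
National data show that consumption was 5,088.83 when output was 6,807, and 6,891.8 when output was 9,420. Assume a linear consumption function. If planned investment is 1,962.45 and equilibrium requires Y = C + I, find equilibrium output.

MPC = (6891.8 − 5088.83)/(9420 − 6807) = 1802.97/2613 = 0.69
a = 5088.83 − 0.69(6807) = 392
Equilibrium: Y = 392 + 0.69Y + 1962.45
0.31Y = 2354.45, so Y = 2354.45/0.31 = 7595

Y = 7595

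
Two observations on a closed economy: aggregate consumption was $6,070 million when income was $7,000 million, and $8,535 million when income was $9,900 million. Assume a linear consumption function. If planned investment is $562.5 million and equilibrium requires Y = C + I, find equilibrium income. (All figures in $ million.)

MPC = (8535 − 6070)/(9900 − 7000) = 2465/2900 = 0.85
a = 6070 − 0.85(7000) = 120
Equilibrium: Y = 120 + 0.85Y + 562.5
0.15Y = 682.5, so Y = 682.5/0.15 = 4550

Y = 4550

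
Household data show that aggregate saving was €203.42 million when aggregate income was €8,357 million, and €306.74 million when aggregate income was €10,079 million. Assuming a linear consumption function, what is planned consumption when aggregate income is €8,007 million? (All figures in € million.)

MPS = ΔS/ΔY = (306.74 − 203.42)/(10079 − 8357) = 103.32/1722 = 0.06
MPC = 1 − MPS = 0.94
Autonomous saving = 203.42 − 0.06(8357) = -298, so a = 298
C = 298 + 0.94(8007) = 298 + 7526.58 = 7824.58

C = 7824.58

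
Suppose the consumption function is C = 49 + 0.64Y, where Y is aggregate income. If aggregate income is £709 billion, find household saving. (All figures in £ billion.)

S = 206.24

C = 49 + 0.64(709) = 49 + 453.76 = 502.76
S = Y − C = 709 − 502.76 = 206.24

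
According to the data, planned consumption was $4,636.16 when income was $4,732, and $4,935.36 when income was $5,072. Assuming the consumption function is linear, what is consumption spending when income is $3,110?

MPC = (4935.36 − 4636.16)/(5072 − 4732) = 299.2/340 = 0.88
a = 4636.16 − 0.88(4732) = 4636.16 − 4164.16 = 472
C = 472 + 0.88(3110) = 472 + 2736.8 = 3208.8

C = 3208.8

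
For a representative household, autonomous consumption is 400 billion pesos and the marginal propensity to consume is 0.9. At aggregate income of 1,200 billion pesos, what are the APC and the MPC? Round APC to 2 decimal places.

MPC = 0.9 (the slope of the consumption function)
C = 400 + 0.9(1200) = 1480, so APC = 1480/1200 = 1.23

APC = 1.23; MPC = 0.9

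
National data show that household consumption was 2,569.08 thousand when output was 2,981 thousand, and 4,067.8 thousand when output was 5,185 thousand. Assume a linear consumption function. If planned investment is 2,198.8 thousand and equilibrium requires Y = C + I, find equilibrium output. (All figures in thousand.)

MPC = (4067.8 − 2569.08)/(5185 − 2981) = 1498.72/2204 = 0.68
a = 2569.08 − 0.68(2981) = 542
Equilibrium: Y = 542 + 0.68Y + 2198.8
0.32Y = 2740.8, so Y = 2740.8/0.32 = 8565

Y = 8565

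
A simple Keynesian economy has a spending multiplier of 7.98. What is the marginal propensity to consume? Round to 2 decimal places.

k = 1/(1 − MPC), so 1 − MPC = 1/k = 1/7.98 = 0.1253
MPC = 1 − 0.1253 = 0.87

MPC = 0.87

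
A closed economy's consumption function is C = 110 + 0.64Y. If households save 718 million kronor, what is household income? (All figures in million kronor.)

S = Y − C = -110 + 0.36Y
-110 + 0.36Y = 718, so 0.36Y = 828 and Y = 2300

Y = 2300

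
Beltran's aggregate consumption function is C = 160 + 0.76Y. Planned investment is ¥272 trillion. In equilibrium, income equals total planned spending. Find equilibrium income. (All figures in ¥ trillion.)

Y = C + I = 160 + 0.76Y + 272
Y − 0.76Y = 432
0.24Y = 432, so Y = 432/0.24 = 1800

Y = 1800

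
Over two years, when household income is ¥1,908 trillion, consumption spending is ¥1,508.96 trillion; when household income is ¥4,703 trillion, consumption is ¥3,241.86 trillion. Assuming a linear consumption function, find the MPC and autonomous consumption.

MPC = 0.62; a = 326

MPC = ΔC/ΔY = (3241.86 − 1508.96)/(4703 − 1908) = 1732.9/2795 = 0.62
a = C − MPC·Y = 1508.96 − 0.62(1908) = 1508.96 − 1182.96 = 326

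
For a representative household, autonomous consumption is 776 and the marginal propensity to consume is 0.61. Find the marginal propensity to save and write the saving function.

MPS = 1 − MPC = 1 − 0.61 = 0.39
S = Y − C = -776 + 0.39Y

MPS = 0.39; S = -776 + 0.39Y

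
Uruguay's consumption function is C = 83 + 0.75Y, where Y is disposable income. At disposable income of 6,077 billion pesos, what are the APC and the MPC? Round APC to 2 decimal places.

APC = 0.76; MPC = 0.75

MPC = 0.75 (the slope of the consumption function)
C = 83 + 0.75(6077) = 4640.75, so APC = 4640.75/6077 = 0.76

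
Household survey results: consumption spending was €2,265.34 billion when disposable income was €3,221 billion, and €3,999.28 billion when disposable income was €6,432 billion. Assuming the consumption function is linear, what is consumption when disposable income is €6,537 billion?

C = 4055.98

MPC = (3999.28 − 2265.34)/(6432 − 3221) = 1733.94/3211 = 0.54
a = 2265.34 − 0.54(3221) = 2265.34 − 1739.34 = 526
C = 526 + 0.54(6537) = 526 + 3529.98 = 4055.98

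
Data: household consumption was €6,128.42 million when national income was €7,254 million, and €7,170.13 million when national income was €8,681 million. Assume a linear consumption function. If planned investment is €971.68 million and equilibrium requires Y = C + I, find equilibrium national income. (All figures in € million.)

Y = 6684

MPC = (7170.13 − 6128.42)/(8681 − 7254) = 1041.71/1427 = 0.73
a = 6128.42 − 0.73(7254) = 833
Equilibrium: Y = 833 + 0.73Y + 971.68
0.27Y = 1804.68, so Y = 1804.68/0.27 = 6684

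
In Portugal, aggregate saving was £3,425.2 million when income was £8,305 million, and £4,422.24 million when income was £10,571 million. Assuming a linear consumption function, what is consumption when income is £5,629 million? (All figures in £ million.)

MPS = ΔS/ΔY = (4422.24 − 3425.2)/(10571 − 8305) = 997.04/2266 = 0.44
MPC = 1 − MPS = 0.56
Autonomous saving = 3425.2 − 0.44(8305) = -229, so a = 229
C = 229 + 0.56(5629) = 229 + 3152.24 = 3381.24

C = 3381.24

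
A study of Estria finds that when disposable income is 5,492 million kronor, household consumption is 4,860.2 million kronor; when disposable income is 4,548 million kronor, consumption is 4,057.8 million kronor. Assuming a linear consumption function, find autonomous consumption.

a = 192

MPC = ΔC/ΔY = (4860.2 − 4057.8)/(5492 − 4548) = 802.4/944 = 0.85
a = C − MPC·Y = 4057.8 − 0.85(4548) = 4057.8 − 3865.8 = 192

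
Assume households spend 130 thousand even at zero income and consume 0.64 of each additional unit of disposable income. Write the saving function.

S = Y − C = Y − (130 + 0.64Y) = -130 + (1 − 0.64)Y

S = -130 + 0.36Y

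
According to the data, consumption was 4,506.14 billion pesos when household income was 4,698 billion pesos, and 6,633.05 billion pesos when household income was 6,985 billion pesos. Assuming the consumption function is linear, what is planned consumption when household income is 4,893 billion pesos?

C = 4687.49

MPC = (6633.05 − 4506.14)/(6985 − 4698) = 2126.91/2287 = 0.93
a = 4506.14 − 0.93(4698) = 4506.14 − 4369.14 = 137
C = 137 + 0.93(4893) = 137 + 4550.49 = 4687.49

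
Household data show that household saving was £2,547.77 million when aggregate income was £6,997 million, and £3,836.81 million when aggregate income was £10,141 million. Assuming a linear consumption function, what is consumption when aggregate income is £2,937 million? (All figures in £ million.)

MPS = ΔS/ΔY = (3836.81 − 2547.77)/(10141 − 6997) = 1289.04/3144 = 0.41
MPC = 1 − MPS = 0.59
Autonomous saving = 2547.77 − 0.41(6997) = -321, so a = 321
C = 321 + 0.59(2937) = 321 + 1732.83 = 2053.83

C = 2053.83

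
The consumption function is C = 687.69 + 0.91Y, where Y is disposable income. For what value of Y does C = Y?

At break-even, C = Y: 687.69 + 0.91Y = Y
0.09Y = 687.69, so Y = 687.69/0.09 = 7641

Y = 7641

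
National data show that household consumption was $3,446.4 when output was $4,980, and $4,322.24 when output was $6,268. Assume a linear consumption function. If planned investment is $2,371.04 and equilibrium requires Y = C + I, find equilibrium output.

Y = 7597

MPC = (4322.24 − 3446.4)/(6268 − 4980) = 875.84/1288 = 0.68
a = 3446.4 − 0.68(4980) = 60
Equilibrium: Y = 60 + 0.68Y + 2371.04
0.32Y = 2431.04, so Y = 2431.04/0.32 = 7597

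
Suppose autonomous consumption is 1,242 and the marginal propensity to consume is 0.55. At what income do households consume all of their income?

At break-even, C = Y: 1242 + 0.55Y = Y
0.45Y = 1242, so Y = 1242/0.45 = 2760

Y = 2760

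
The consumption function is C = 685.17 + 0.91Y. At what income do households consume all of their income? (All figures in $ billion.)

Y = 7613

At break-even, C = Y: 685.17 + 0.91Y = Y
0.09Y = 685.17, so Y = 685.17/0.09 = 7613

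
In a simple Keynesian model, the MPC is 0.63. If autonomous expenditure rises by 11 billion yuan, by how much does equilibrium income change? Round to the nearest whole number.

The multiplier is 1/(1 − MPC) = 1/0.37.
ΔY = 11/0.37 = 29.73 ≈ 30

ΔY ≈ 30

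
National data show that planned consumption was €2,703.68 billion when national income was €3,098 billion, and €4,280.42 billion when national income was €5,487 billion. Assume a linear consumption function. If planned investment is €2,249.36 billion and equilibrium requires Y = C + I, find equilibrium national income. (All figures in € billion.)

MPC = (4280.42 − 2703.68)/(5487 − 3098) = 1576.74/2389 = 0.66
a = 2703.68 − 0.66(3098) = 659
Equilibrium: Y = 659 + 0.66Y + 2249.36
0.34Y = 2908.36, so Y = 2908.36/0.34 = 8554

Y = 8554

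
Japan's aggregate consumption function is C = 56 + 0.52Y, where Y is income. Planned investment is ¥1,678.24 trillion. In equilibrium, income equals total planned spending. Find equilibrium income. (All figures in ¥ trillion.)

Y = 3613

Y = C + I = 56 + 0.52Y + 1678.24
Y − 0.52Y = 1734.24
0.48Y = 1734.24, so Y = 1734.24/0.48 = 3613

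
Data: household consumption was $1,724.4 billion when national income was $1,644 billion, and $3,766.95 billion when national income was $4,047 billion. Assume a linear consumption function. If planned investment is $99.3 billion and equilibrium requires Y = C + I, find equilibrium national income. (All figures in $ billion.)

MPC = (3766.95 − 1724.4)/(4047 − 1644) = 2042.55/2403 = 0.85
a = 1724.4 − 0.85(1644) = 327
Equilibrium: Y = 327 + 0.85Y + 99.3
0.15Y = 426.3, so Y = 426.3/0.15 = 2842

Y = 2842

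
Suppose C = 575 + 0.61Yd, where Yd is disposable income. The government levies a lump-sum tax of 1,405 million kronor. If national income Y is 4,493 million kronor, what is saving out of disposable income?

S = 629.32

Yd = Y − T = 4493 − 1405 = 3088
C = 575 + 0.61(3088) = 575 + 1883.68 = 2458.68
S = Yd − C = 3088 − 2458.68 = 629.32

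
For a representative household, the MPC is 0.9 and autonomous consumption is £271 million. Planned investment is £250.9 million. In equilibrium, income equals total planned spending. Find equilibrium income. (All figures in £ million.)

Y = C + I = 271 + 0.9Y + 250.9
Y − 0.9Y = 521.9
0.1Y = 521.9, so Y = 521.9/0.1 = 5219

Y = 5219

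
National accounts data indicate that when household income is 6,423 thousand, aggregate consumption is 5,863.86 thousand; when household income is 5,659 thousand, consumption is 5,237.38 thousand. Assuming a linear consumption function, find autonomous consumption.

a = 597

MPC = ΔC/ΔY = (5863.86 − 5237.38)/(6423 − 5659) = 626.48/764 = 0.82
a = C − MPC·Y = 5237.38 − 0.82(5659) = 5237.38 − 4640.38 = 597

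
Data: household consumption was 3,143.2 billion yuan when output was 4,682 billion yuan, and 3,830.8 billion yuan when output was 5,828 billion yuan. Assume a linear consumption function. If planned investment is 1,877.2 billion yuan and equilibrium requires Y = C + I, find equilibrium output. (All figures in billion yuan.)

MPC = (3830.8 − 3143.2)/(5828 − 4682) = 687.6/1146 = 0.6
a = 3143.2 − 0.6(4682) = 334
Equilibrium: Y = 334 + 0.6Y + 1877.2
0.4Y = 2211.2, so Y = 2211.2/0.4 = 5528

Y = 5528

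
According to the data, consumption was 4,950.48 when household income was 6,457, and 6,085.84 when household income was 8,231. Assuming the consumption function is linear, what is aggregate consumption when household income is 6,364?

C = 4890.96

MPC = (6085.84 − 4950.48)/(8231 − 6457) = 1135.36/1774 = 0.64
a = 4950.48 − 0.64(6457) = 4950.48 − 4132.48 = 818
C = 818 + 0.64(6364) = 818 + 4072.96 = 4890.96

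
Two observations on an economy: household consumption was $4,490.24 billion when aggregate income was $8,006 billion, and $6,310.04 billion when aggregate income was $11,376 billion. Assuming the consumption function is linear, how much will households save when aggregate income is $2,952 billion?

MPC = (6310.04 − 4490.24)/(11376 − 8006) = 1819.8/3370 = 0.54
a = 4490.24 − 0.54(8006) = 4490.24 − 4323.24 = 167
C = 167 + 0.54(2952) = 1761.08
S = 2952 − 1761.08 = 1190.92

S = 1190.92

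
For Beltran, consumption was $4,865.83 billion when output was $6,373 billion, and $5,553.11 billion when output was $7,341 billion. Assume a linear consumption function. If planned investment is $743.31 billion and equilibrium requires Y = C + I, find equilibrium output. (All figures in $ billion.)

MPC = (5553.11 − 4865.83)/(7341 − 6373) = 687.28/968 = 0.71
a = 4865.83 − 0.71(6373) = 341
Equilibrium: Y = 341 + 0.71Y + 743.31
0.29Y = 1084.31, so Y = 1084.31/0.29 = 3739

Y = 3739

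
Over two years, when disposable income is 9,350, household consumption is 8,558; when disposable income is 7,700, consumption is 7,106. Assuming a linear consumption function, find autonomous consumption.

MPC = ΔC/ΔY = (8558 − 7106)/(9350 − 7700) = 1452/1650 = 0.88
a = C − MPC·Y = 7106 − 0.88(7700) = 7106 − 6776 = 330

a = 330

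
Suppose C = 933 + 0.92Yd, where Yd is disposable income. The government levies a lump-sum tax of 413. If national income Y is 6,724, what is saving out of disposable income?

S = -428.12

Yd = Y − T = 6724 − 413 = 6311
C = 933 + 0.92(6311) = 933 + 5806.12 = 6739.12
S = Yd − C = 6311 − 6739.12 = -428.12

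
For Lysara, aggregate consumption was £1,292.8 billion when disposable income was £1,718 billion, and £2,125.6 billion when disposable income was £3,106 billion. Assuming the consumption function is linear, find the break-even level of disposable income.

MPC = (2125.6 − 1292.8)/(3106 − 1718) = 832.8/1388 = 0.6
a = 1292.8 − 0.6(1718) = 1292.8 − 1030.8 = 262
Break-even: Y = a/(1−MPC) = 262/0.4 = 655

Y = 655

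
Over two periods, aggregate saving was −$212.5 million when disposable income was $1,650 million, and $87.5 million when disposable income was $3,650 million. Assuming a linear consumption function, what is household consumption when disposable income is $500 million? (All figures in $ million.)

C = 885

MPS = ΔS/ΔY = (87.5 − (-212.5))/(3650 − 1650) = 300/2000 = 0.15
MPC = 1 − MPS = 0.85
Autonomous saving = -212.5 − 0.15(1650) = -460, so a = 460
C = 460 + 0.85(500) = 460 + 425 = 885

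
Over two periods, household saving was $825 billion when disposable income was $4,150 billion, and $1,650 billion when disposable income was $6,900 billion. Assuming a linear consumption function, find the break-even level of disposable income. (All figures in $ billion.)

Y = 1400

MPS = ΔS/ΔY = (1650 − 825)/(6900 − 4150) = 825/2750 = 0.3
MPC = 1 − MPS = 0.7
From S(4150) = 825: −a + 0.3(4150) = 825, so a = 1245 − 825 = 420
Break-even (S = 0): Y = a/MPS = 420/0.3 = 1400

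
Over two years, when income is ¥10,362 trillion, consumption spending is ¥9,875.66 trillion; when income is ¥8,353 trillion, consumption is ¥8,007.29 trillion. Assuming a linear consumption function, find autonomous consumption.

a = 239

MPC = ΔC/ΔY = (9875.66 − 8007.29)/(10362 − 8353) = 1868.37/2009 = 0.93
a = C − MPC·Y = 8007.29 − 0.93(8353) = 8007.29 − 7768.29 = 239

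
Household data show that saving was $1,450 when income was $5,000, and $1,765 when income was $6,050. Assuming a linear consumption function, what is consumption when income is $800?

C = 610

MPS = ΔS/ΔY = (1765 − 1450)/(6050 − 5000) = 315/1050 = 0.3
MPC = 1 − MPS = 0.7
Autonomous saving = 1450 − 0.3(5000) = -50, so a = 50
C = 50 + 0.7(800) = 50 + 560 = 610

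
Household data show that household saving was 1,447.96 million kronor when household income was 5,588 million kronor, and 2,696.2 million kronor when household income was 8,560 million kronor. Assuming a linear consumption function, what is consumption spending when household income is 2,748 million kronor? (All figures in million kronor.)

C = 2492.84

MPS = ΔS/ΔY = (2696.2 − 1447.96)/(8560 − 5588) = 1248.24/2972 = 0.42
MPC = 1 − MPS = 0.58
Autonomous saving = 1447.96 − 0.42(5588) = -899, so a = 899
C = 899 + 0.58(2748) = 899 + 1593.84 = 2492.84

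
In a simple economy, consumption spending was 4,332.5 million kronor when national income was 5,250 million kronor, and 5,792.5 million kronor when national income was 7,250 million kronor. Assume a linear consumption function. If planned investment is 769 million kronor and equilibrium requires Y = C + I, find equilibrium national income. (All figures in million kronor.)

Y = 4700

MPC = (5792.5 − 4332.5)/(7250 − 5250) = 1460/2000 = 0.73
a = 4332.5 − 0.73(5250) = 500
Equilibrium: Y = 500 + 0.73Y + 769
0.27Y = 1269, so Y = 1269/0.27 = 4700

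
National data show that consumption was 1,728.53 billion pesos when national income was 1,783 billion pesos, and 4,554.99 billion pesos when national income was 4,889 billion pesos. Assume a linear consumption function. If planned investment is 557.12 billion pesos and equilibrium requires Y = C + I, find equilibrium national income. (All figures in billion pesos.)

Y = 7368

MPC = (4554.99 − 1728.53)/(4889 − 1783) = 2826.46/3106 = 0.91
a = 1728.53 − 0.91(1783) = 106
Equilibrium: Y = 106 + 0.91Y + 557.12
0.09Y = 663.12, so Y = 663.12/0.09 = 7368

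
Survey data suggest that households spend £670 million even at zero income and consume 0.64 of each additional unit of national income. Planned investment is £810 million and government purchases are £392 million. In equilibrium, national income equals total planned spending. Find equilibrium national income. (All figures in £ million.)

Y = C + I + G = 670 + 0.64Y + 810 + 392
Y − 0.64Y = 1872
0.36Y = 1872, so Y = 1872/0.36 = 5200

Y = 5200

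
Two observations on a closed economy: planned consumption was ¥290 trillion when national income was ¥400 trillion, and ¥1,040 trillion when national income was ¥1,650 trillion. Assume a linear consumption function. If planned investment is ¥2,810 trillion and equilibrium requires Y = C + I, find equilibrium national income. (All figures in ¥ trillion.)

MPC = (1040 − 290)/(1650 − 400) = 750/1250 = 0.6
a = 290 − 0.6(400) = 50
Equilibrium: Y = 50 + 0.6Y + 2810
0.4Y = 2860, so Y = 2860/0.4 = 7150

Y = 7150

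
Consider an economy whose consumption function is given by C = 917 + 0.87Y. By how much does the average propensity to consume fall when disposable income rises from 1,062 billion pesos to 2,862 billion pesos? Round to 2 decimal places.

At Y = 1062: C = 917 + 0.87(1062) = 1840.94, APC = 1840.94/1062 = 1.733
At Y = 2862: C = 3406.94, APC = 3406.94/2862 = 1.190
Fall in APC = 1.733 − 1.190 = 0.543 ≈ 0.54

ΔAPC = 0.54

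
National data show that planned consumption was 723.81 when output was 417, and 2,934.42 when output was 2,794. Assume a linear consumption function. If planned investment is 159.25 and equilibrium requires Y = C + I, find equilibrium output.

MPC = (2934.42 − 723.81)/(2794 − 417) = 2210.61/2377 = 0.93
a = 723.81 − 0.93(417) = 336
Equilibrium: Y = 336 + 0.93Y + 159.25
0.07Y = 495.25, so Y = 495.25/0.07 = 7075

Y = 7075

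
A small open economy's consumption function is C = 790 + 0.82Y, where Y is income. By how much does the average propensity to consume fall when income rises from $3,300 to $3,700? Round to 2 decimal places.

ΔAPC = 0.03

At Y = 3300: C = 790 + 0.82(3300) = 3496, APC = 3496/3300 = 1.059
At Y = 3700: C = 3824, APC = 3824/3700 = 1.034
Fall in APC = 1.059 − 1.034 = 0.025 ≈ 0.03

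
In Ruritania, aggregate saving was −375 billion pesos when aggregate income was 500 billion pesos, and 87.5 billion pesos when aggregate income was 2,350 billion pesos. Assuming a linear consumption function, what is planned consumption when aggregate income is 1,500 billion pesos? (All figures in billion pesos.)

MPS = ΔS/ΔY = (87.5 − (-375))/(2350 − 500) = 462.5/1850 = 0.25
MPC = 1 − MPS = 0.75
Autonomous saving = -375 − 0.25(500) = -500, so a = 500
C = 500 + 0.75(1500) = 500 + 1125 = 1625

C = 1625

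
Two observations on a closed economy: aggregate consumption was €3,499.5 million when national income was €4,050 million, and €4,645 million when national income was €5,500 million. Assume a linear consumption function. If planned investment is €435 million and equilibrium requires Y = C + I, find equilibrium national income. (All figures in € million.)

Y = 3500

MPC = (4645 − 3499.5)/(5500 − 4050) = 1145.5/1450 = 0.79
a = 3499.5 − 0.79(4050) = 300
Equilibrium: Y = 300 + 0.79Y + 435
0.21Y = 735, so Y = 735/0.21 = 3500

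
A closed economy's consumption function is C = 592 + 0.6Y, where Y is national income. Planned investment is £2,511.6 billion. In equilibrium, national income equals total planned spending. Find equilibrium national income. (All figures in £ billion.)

Y = 7759

Y = C + I = 592 + 0.6Y + 2511.6
Y − 0.6Y = 3103.6
0.4Y = 3103.6, so Y = 3103.6/0.4 = 7759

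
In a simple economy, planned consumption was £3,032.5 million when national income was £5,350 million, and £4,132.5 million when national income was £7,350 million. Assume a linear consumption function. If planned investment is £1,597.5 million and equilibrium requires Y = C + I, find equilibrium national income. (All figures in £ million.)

MPC = (4132.5 − 3032.5)/(7350 − 5350) = 1100/2000 = 0.55
a = 3032.5 − 0.55(5350) = 90
Equilibrium: Y = 90 + 0.55Y + 1597.5
0.45Y = 1687.5, so Y = 1687.5/0.45 = 3750

Y = 3750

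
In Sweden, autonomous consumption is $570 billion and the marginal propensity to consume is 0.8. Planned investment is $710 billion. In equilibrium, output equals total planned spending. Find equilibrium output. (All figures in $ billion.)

Y = C + I = 570 + 0.8Y + 710
Y − 0.8Y = 1280
0.2Y = 1280, so Y = 1280/0.2 = 6400

Y = 6400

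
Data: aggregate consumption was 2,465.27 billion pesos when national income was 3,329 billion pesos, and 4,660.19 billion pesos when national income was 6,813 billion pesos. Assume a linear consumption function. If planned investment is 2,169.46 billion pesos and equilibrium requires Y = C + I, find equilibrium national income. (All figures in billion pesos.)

Y = 6858

MPC = (4660.19 − 2465.27)/(6813 − 3329) = 2194.92/3484 = 0.63
a = 2465.27 − 0.63(3329) = 368
Equilibrium: Y = 368 + 0.63Y + 2169.46
0.37Y = 2537.46, so Y = 2537.46/0.37 = 6858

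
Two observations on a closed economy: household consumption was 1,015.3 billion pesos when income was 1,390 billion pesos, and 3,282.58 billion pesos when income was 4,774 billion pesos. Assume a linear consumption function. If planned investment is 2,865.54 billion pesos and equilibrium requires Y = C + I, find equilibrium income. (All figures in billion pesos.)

MPC = (3282.58 − 1015.3)/(4774 − 1390) = 2267.28/3384 = 0.67
a = 1015.3 − 0.67(1390) = 84
Equilibrium: Y = 84 + 0.67Y + 2865.54
0.33Y = 2949.54, so Y = 2949.54/0.33 = 8938

Y = 8938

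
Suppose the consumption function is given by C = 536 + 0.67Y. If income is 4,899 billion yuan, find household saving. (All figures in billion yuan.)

S = 1080.67

C = 536 + 0.67(4899) = 536 + 3282.33 = 3818.33
S = Y − C = 4899 − 3818.33 = 1080.67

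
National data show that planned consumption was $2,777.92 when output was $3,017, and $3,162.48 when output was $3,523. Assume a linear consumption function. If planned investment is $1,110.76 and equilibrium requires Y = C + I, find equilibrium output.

Y = 6649

MPC = (3162.48 − 2777.92)/(3523 − 3017) = 384.56/506 = 0.76
a = 2777.92 − 0.76(3017) = 485
Equilibrium: Y = 485 + 0.76Y + 1110.76
0.24Y = 1595.76, so Y = 1595.76/0.24 = 6649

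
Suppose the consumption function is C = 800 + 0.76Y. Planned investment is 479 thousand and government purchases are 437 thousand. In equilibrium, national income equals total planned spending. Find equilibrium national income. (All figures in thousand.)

Y = 7150

Y = C + I + G = 800 + 0.76Y + 479 + 437
Y − 0.76Y = 1716
0.24Y = 1716, so Y = 1716/0.24 = 7150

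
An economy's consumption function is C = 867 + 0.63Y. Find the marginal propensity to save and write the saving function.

MPS = 0.37; S = -867 + 0.37Y

MPS = 1 − MPC = 1 − 0.63 = 0.37
S = Y − C = -867 + 0.37Y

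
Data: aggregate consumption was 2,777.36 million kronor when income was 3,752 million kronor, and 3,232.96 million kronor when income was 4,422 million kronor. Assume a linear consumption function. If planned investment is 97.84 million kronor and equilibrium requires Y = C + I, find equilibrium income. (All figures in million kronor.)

Y = 1012

MPC = (3232.96 − 2777.36)/(4422 − 3752) = 455.6/670 = 0.68
a = 2777.36 − 0.68(3752) = 226
Equilibrium: Y = 226 + 0.68Y + 97.84
0.32Y = 323.84, so Y = 323.84/0.32 = 1012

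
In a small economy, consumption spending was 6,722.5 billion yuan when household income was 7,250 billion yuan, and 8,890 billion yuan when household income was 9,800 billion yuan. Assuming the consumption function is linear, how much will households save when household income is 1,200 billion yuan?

S = -380

MPC = (8890 − 6722.5)/(9800 − 7250) = 2167.5/2550 = 0.85
a = 6722.5 − 0.85(7250) = 6722.5 − 6162.5 = 560
C = 560 + 0.85(1200) = 1580
S = 1200 − 1580 = -380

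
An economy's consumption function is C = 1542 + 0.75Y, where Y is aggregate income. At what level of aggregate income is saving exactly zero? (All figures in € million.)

Y = 6168

At break-even, C = Y: 1542 + 0.75Y = Y
0.25Y = 1542, so Y = 1542/0.25 = 6168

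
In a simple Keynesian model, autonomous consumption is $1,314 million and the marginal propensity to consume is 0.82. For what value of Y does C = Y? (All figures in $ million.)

At break-even, C = Y: 1314 + 0.82Y = Y
0.18Y = 1314, so Y = 1314/0.18 = 7300

Y = 7300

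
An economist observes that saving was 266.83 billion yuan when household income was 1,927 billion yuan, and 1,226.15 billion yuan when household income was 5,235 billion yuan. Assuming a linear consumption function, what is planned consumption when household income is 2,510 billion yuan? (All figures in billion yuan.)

MPS = ΔS/ΔY = (1226.15 − 266.83)/(5235 − 1927) = 959.32/3308 = 0.29
MPC = 1 − MPS = 0.71
Autonomous saving = 266.83 − 0.29(1927) = -292, so a = 292
C = 292 + 0.71(2510) = 292 + 1782.1 = 2074.1

C = 2074.1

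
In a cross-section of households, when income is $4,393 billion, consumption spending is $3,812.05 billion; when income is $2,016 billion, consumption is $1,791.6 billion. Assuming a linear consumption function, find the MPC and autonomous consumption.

MPC = 0.85; a = 78

MPC = ΔC/ΔY = (3812.05 − 1791.6)/(4393 − 2016) = 2020.45/2377 = 0.85
a = C − MPC·Y = 1791.6 − 0.85(2016) = 1791.6 − 1713.6 = 78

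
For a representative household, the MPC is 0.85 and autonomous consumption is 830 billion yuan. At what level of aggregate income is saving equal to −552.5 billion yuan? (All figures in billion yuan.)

Y = 1850

S = Y − C = -830 + 0.15Y
-830 + 0.15Y = -552.5, so 0.15Y = 277.5 and Y = 1850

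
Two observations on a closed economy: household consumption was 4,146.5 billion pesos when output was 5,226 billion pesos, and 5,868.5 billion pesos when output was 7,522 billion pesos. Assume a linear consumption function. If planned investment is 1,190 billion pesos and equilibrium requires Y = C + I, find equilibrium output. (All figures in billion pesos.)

Y = 5668

MPC = (5868.5 − 4146.5)/(7522 − 5226) = 1722/2296 = 0.75
a = 4146.5 − 0.75(5226) = 227
Equilibrium: Y = 227 + 0.75Y + 1190
0.25Y = 1417, so Y = 1417/0.25 = 5668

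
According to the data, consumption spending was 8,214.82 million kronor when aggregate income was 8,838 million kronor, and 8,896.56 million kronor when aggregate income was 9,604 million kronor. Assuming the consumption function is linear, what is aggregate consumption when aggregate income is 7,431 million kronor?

C = 6962.59

MPC = (8896.56 − 8214.82)/(9604 − 8838) = 681.74/766 = 0.89
a = 8214.82 − 0.89(8838) = 8214.82 − 7865.82 = 349
C = 349 + 0.89(7431) = 349 + 6613.59 = 6962.59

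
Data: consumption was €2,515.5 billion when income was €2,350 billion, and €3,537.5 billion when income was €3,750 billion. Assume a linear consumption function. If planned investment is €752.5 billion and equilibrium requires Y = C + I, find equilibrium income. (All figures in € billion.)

MPC = (3537.5 − 2515.5)/(3750 − 2350) = 1022/1400 = 0.73
a = 2515.5 − 0.73(2350) = 800
Equilibrium: Y = 800 + 0.73Y + 752.5
0.27Y = 1552.5, so Y = 1552.5/0.27 = 5750

Y = 5750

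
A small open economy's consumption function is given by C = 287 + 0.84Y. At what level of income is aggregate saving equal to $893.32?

S = Y − C = -287 + 0.16Y
-287 + 0.16Y = 893.32, so 0.16Y = 1180.32 and Y = 7377

Y = 7377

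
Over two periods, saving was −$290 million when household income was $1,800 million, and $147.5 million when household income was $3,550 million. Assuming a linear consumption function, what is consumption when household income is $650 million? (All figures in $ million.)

MPS = ΔS/ΔY = (147.5 − (-290))/(3550 − 1800) = 437.5/1750 = 0.25
MPC = 1 − MPS = 0.75
Autonomous saving = -290 − 0.25(1800) = -740, so a = 740
C = 740 + 0.75(650) = 740 + 487.5 = 1227.5

C = 1227.5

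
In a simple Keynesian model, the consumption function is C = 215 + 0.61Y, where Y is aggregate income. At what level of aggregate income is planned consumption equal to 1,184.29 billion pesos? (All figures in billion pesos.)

215 + 0.61Y = 1184.29
0.61Y = 969.29, so Y = 969.29/0.61 = 1589

Y = 1589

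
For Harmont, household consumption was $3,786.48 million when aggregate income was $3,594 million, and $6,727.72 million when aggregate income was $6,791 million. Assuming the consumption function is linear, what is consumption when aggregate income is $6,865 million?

MPC = (6727.72 − 3786.48)/(6791 − 3594) = 2941.24/3197 = 0.92
a = 3786.48 − 0.92(3594) = 3786.48 − 3306.48 = 480
C = 480 + 0.92(6865) = 480 + 6315.8 = 6795.8

C = 6795.8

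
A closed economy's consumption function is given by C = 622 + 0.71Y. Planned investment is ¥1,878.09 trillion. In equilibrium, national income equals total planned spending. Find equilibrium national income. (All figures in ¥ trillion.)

Y = C + I = 622 + 0.71Y + 1878.09
Y − 0.71Y = 2500.09
0.29Y = 2500.09, so Y = 2500.09/0.29 = 8621

Y = 8621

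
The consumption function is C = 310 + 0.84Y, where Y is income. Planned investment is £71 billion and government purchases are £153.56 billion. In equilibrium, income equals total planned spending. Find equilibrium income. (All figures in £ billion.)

Y = C + I + G = 310 + 0.84Y + 71 + 153.56
Y − 0.84Y = 534.56
0.16Y = 534.56, so Y = 534.56/0.16 = 3341

Y = 3341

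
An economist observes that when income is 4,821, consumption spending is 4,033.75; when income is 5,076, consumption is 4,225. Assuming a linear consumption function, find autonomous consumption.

a = 418

MPC = ΔC/ΔY = (4225 − 4033.75)/(5076 − 4821) = 191.25/255 = 0.75
a = C − MPC·Y = 4033.75 − 0.75(4821) = 4033.75 − 3615.75 = 418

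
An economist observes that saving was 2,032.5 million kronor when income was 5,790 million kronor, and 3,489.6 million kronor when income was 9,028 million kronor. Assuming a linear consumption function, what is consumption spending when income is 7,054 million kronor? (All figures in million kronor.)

MPS = ΔS/ΔY = (3489.6 − 2032.5)/(9028 − 5790) = 1457.1/3238 = 0.45
MPC = 1 − MPS = 0.55
Autonomous saving = 2032.5 − 0.45(5790) = -573, so a = 573
C = 573 + 0.55(7054) = 573 + 3879.7 = 4452.7

C = 4452.7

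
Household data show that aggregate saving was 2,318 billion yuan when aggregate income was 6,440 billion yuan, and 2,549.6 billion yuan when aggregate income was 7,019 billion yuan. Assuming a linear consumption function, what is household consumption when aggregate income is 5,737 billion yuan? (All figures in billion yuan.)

MPS = ΔS/ΔY = (2549.6 − 2318)/(7019 − 6440) = 231.6/579 = 0.4
MPC = 1 − MPS = 0.6
Autonomous saving = 2318 − 0.4(6440) = -258, so a = 258
C = 258 + 0.6(5737) = 258 + 3442.2 = 3700.2

C = 3700.2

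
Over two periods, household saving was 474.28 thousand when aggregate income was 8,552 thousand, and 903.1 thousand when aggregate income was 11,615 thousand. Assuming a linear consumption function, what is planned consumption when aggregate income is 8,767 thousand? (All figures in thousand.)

C = 8262.62

MPS = ΔS/ΔY = (903.1 − 474.28)/(11615 − 8552) = 428.82/3063 = 0.14
MPC = 1 − MPS = 0.86
Autonomous saving = 474.28 − 0.14(8552) = -723, so a = 723
C = 723 + 0.86(8767) = 723 + 7539.62 = 8262.62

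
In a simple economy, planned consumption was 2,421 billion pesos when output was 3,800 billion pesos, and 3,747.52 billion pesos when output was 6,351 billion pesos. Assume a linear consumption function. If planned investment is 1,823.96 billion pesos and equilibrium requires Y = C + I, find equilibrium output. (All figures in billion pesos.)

MPC = (3747.52 − 2421)/(6351 − 3800) = 1326.52/2551 = 0.52
a = 2421 − 0.52(3800) = 445
Equilibrium: Y = 445 + 0.52Y + 1823.96
0.48Y = 2268.96, so Y = 2268.96/0.48 = 4727

Y = 4727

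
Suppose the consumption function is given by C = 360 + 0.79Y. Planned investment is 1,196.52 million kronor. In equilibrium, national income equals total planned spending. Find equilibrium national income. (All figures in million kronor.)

Y = C + I = 360 + 0.79Y + 1196.52
Y − 0.79Y = 1556.52
0.21Y = 1556.52, so Y = 1556.52/0.21 = 7412

Y = 7412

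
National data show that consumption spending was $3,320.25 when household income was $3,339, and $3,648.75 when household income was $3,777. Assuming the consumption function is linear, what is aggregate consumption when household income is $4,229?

C = 3987.75

MPC = (3648.75 − 3320.25)/(3777 − 3339) = 328.5/438 = 0.75
a = 3320.25 − 0.75(3339) = 3320.25 − 2504.25 = 816
C = 816 + 0.75(4229) = 816 + 3171.75 = 3987.75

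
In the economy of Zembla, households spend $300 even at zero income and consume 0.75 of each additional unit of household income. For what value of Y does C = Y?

At break-even, C = Y: 300 + 0.75Y = Y
0.25Y = 300, so Y = 300/0.25 = 1200

Y = 1200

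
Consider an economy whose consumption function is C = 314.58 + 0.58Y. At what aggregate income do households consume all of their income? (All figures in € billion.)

At break-even, C = Y: 314.58 + 0.58Y = Y
0.42Y = 314.58, so Y = 314.58/0.42 = 749

Y = 749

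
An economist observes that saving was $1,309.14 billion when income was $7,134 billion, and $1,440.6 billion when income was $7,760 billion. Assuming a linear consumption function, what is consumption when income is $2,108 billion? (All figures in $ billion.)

MPS = ΔS/ΔY = (1440.6 − 1309.14)/(7760 − 7134) = 131.46/626 = 0.21
MPC = 1 − MPS = 0.79
Autonomous saving = 1309.14 − 0.21(7134) = -189, so a = 189
C = 189 + 0.79(2108) = 189 + 1665.32 = 1854.32

C = 1854.32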